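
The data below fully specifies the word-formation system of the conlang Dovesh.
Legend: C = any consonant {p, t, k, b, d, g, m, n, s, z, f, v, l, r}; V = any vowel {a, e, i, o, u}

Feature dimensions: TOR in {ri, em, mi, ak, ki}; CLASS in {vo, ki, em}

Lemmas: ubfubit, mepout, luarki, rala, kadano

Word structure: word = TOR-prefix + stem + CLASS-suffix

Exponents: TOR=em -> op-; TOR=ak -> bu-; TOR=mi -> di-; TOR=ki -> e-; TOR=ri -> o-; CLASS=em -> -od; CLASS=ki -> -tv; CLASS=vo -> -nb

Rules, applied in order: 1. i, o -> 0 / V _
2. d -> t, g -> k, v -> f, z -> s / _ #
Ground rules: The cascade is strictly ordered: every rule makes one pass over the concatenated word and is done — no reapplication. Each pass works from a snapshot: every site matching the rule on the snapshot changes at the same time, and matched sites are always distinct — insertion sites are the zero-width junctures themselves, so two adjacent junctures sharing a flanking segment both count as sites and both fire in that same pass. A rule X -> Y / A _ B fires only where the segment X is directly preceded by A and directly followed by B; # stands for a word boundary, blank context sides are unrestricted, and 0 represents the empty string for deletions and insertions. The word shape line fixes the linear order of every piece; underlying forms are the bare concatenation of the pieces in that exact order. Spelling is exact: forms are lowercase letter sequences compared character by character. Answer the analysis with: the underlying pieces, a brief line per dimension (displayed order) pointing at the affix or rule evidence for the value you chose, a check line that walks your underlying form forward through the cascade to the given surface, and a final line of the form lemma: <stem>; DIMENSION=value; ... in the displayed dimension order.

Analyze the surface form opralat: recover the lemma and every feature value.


underlying: op-rala-od
TOR=em - signalled by the affix op-
CLASS=em - signalled by the affix -od
check: opralaod -> opralad -> opralat
lemma: rala; TOR=em; CLASS=em


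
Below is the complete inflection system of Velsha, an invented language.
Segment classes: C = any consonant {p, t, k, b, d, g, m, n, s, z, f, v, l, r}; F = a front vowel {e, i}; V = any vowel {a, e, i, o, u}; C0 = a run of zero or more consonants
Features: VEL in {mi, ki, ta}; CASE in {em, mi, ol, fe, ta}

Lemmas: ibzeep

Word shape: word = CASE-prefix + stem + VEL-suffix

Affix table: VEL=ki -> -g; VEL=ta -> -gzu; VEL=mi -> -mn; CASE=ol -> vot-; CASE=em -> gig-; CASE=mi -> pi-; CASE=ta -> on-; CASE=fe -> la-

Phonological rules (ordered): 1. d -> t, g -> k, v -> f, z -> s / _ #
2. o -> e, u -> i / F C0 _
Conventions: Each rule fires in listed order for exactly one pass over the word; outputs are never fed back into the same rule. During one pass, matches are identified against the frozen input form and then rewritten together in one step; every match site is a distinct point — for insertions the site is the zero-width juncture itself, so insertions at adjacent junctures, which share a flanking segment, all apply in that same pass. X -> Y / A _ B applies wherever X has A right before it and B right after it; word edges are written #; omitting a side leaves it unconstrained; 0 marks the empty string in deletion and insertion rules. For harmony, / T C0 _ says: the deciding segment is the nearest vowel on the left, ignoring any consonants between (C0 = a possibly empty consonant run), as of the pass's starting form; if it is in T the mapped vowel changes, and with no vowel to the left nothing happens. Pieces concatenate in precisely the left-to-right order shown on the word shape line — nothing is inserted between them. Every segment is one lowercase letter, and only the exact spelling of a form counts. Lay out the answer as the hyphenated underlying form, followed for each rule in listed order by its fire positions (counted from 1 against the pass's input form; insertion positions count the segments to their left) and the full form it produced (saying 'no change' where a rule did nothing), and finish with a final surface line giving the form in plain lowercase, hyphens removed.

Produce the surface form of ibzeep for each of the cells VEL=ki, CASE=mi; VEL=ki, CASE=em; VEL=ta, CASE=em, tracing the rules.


cell VEL=ki, CASE=mi:
underlying: pi-ibzeep-g
1. d -> t, g -> k, v -> f, z -> s / _ #: fires at position(s) 9: piibzeepk
2. o -> e, u -> i / F C0 _: no change
surface: piibzeepk

cell VEL=ki, CASE=em:
underlying: gig-ibzeep-g
1. d -> t, g -> k, v -> f, z -> s / _ #: fires at position(s) 10: gigibzeepk
2. o -> e, u -> i / F C0 _: no change
surface: gigibzeepk

cell VEL=ta, CASE=em:
underlying: gig-ibzeep-gzu
1. d -> t, g -> k, v -> f, z -> s / _ #: no change
2. o -> e, u -> i / F C0 _: fires at position(s) 12: gigibzeepgzi
surface: gigibzeepgzi


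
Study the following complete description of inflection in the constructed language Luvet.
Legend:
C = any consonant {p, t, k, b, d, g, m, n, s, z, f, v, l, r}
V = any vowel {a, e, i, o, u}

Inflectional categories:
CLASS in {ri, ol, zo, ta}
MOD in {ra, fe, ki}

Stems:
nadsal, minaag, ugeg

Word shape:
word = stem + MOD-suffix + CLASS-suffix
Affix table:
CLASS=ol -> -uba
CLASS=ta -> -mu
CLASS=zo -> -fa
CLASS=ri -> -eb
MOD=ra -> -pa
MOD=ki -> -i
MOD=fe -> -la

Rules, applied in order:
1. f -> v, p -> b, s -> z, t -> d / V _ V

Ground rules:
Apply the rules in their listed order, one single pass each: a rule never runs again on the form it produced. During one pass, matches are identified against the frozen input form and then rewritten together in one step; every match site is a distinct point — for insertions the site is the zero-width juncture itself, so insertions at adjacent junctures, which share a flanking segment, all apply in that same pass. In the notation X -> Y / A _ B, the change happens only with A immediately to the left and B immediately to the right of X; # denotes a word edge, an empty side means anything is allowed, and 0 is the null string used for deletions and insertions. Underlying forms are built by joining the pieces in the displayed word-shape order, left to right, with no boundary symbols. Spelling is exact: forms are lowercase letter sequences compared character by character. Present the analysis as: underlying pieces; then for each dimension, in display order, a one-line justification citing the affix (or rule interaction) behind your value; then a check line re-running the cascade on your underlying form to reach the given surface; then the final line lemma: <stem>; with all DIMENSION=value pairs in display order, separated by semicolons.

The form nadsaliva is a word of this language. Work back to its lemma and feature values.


underlying: nadsal-i-fa
CLASS=zo - signalled by the affix -fa
MOD=ki - signalled by the affix -i
check: nadsalifa -> nadsaliva
lemma: nadsal; CLASS=zo; MOD=ki


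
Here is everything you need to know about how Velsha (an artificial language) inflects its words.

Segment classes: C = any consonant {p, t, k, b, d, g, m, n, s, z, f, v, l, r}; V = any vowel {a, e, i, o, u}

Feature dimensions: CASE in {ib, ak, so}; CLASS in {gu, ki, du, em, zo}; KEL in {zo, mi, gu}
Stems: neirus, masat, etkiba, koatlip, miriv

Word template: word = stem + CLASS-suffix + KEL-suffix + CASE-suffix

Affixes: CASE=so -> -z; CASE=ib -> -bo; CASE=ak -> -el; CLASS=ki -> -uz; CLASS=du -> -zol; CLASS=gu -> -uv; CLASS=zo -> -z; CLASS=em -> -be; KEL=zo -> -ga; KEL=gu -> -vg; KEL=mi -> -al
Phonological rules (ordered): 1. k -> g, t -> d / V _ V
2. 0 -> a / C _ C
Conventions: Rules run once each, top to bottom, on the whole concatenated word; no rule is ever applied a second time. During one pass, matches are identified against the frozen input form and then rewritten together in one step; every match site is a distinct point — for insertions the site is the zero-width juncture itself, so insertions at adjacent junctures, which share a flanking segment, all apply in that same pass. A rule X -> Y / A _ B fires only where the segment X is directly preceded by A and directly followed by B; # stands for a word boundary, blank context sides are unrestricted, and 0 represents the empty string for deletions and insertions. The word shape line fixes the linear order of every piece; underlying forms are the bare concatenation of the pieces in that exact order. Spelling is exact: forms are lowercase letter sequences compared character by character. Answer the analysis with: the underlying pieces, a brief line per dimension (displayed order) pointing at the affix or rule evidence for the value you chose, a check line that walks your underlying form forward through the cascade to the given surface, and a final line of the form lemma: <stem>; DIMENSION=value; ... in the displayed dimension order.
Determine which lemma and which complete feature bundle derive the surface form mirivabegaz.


underlying: miriv-be-ga-z
CASE=so - signalled by the affix -z
CLASS=em - signalled by the affix -be
KEL=zo - signalled by the affix -ga
check: mirivbegaz -> mirivbegaz -> mirivabegaz
lemma: miriv; CASE=so; CLASS=em; KEL=zo


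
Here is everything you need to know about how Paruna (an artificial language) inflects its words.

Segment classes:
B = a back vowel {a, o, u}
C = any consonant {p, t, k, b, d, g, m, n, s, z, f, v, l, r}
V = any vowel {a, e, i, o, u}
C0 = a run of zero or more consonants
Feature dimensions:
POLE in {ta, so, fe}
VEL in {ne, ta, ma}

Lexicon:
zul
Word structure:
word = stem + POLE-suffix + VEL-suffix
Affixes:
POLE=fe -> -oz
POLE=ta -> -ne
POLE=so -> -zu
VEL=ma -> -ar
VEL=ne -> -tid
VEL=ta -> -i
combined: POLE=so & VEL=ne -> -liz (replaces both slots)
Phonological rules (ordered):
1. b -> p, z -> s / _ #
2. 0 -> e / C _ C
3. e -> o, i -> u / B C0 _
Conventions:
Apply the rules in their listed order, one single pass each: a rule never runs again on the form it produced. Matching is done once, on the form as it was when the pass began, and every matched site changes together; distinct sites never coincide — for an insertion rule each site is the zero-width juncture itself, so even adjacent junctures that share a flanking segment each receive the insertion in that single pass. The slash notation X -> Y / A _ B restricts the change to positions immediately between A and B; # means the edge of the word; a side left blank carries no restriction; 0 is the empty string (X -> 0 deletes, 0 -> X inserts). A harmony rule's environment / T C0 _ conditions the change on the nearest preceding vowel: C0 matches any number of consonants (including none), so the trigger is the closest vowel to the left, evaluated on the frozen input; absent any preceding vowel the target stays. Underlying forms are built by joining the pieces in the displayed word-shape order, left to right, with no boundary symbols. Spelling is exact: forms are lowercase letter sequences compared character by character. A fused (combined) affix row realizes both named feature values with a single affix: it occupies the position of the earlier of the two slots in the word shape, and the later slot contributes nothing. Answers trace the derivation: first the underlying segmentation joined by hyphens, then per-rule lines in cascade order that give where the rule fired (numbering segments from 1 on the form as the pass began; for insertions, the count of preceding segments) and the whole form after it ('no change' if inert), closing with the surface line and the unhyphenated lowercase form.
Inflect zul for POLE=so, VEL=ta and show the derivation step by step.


underlying: zul-zu-i
1. b -> p, z -> s / _ #: no change
2. 0 -> e / C _ C: inserts after position(s) 3: zulezui
3. e -> o, i -> u / B C0 _: fires at position(s) 4, 7: zulozuu
surface: zulozuu


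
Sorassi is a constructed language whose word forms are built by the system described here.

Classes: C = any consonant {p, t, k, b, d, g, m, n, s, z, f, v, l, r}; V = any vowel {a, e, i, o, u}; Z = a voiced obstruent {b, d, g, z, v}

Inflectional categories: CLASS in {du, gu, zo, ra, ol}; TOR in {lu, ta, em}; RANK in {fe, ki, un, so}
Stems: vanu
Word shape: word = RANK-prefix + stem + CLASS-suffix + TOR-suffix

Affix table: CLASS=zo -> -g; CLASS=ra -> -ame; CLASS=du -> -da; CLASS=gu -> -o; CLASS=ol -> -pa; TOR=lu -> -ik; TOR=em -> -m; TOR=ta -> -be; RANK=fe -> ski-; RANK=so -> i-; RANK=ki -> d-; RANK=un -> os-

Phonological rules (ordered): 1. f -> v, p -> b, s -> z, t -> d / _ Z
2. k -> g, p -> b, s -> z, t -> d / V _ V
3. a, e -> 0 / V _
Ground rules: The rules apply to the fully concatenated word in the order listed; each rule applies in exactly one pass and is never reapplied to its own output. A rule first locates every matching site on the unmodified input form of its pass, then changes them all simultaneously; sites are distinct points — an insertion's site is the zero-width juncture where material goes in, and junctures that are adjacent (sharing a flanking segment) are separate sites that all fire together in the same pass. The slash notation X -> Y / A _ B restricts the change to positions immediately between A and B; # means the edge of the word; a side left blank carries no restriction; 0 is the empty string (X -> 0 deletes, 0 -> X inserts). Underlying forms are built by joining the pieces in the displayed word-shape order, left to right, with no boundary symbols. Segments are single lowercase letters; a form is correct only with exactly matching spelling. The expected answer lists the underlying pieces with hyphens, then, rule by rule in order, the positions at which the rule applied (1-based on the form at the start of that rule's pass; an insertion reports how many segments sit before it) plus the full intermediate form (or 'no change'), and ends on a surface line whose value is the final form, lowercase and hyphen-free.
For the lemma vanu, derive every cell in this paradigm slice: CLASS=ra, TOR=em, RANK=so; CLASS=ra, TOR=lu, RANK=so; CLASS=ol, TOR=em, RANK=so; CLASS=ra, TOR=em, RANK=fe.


cell CLASS=ra, TOR=em, RANK=so:
underlying: i-vanu-ame-m
1. f -> v, p -> b, s -> z, t -> d / _ Z: no change
2. k -> g, p -> b, s -> z, t -> d / V _ V: no change
3. a, e -> 0 / V _: fires at position(s) 6: ivanumem
surface: ivanumem

cell CLASS=ra, TOR=lu, RANK=so:
underlying: i-vanu-ame-ik
1. f -> v, p -> b, s -> z, t -> d / _ Z: no change
2. k -> g, p -> b, s -> z, t -> d / V _ V: no change
3. a, e -> 0 / V _: fires at position(s) 6: ivanumeik
surface: ivanumeik

cell CLASS=ol, TOR=em, RANK=so:
underlying: i-vanu-pa-m
1. f -> v, p -> b, s -> z, t -> d / _ Z: no change
2. k -> g, p -> b, s -> z, t -> d / V _ V: fires at position(s) 6: ivanubam
3. a, e -> 0 / V _: no change
surface: ivanubam

cell CLASS=ra, TOR=em, RANK=fe:
underlying: ski-vanu-ame-m
1. f -> v, p -> b, s -> z, t -> d / _ Z: no change
2. k -> g, p -> b, s -> z, t -> d / V _ V: no change
3. a, e -> 0 / V _: fires at position(s) 8: skivanumem
surface: skivanumem


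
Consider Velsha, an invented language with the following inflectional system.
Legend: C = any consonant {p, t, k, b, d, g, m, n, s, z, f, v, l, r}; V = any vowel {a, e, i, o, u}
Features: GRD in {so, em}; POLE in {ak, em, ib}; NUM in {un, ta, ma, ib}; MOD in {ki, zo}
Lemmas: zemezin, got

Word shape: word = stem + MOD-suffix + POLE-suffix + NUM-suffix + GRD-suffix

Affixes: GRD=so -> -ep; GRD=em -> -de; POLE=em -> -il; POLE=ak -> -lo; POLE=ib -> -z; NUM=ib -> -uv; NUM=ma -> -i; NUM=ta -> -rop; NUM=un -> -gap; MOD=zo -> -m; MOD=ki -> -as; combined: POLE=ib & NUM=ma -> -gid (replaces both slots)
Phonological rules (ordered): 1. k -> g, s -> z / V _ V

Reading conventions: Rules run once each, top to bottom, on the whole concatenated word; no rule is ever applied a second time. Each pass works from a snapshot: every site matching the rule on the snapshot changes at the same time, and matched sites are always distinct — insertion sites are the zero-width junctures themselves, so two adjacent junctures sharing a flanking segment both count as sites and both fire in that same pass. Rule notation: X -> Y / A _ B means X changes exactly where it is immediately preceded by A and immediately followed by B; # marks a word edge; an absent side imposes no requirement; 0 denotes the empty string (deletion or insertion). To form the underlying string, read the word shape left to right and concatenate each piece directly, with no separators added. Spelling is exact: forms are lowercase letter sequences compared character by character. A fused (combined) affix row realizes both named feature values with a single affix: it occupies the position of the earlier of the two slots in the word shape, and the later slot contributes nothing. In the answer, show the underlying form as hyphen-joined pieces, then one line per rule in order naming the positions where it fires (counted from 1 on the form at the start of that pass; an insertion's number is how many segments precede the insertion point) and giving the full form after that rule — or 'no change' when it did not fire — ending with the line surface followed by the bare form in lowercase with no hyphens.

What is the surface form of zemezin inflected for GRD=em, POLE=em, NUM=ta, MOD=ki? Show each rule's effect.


underlying: zemezin-as-il-rop-de
1. k -> g, s -> z / V _ V: fires at position(s) 9: zemezinazilropde
surface: zemezinazilropde


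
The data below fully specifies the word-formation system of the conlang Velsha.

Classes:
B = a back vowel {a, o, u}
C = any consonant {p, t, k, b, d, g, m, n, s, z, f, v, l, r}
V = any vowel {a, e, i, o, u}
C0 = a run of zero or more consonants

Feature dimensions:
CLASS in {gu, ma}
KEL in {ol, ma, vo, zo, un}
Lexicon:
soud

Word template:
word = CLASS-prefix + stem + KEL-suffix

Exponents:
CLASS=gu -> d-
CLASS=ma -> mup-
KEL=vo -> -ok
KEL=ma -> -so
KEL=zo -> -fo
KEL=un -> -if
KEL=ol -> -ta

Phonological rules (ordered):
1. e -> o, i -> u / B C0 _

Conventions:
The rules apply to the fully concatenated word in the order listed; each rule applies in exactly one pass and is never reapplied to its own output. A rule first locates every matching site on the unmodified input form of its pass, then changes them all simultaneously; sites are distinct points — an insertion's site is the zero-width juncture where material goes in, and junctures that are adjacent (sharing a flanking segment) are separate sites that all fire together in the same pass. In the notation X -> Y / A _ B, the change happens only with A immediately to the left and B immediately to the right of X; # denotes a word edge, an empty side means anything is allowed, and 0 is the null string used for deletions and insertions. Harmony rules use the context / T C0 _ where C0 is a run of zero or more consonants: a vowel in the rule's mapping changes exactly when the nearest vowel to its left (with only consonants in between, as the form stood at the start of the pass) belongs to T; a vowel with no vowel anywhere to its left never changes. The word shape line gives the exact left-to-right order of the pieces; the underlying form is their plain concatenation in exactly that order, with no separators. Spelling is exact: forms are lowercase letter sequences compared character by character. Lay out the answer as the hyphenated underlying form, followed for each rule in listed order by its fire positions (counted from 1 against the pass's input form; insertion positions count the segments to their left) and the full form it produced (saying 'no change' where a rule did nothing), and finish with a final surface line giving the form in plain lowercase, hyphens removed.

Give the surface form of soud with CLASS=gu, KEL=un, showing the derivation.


underlying: d-soud-if
1. e -> o, i -> u / B C0 _: fires at position(s) 6: dsouduf
surface: dsouduf


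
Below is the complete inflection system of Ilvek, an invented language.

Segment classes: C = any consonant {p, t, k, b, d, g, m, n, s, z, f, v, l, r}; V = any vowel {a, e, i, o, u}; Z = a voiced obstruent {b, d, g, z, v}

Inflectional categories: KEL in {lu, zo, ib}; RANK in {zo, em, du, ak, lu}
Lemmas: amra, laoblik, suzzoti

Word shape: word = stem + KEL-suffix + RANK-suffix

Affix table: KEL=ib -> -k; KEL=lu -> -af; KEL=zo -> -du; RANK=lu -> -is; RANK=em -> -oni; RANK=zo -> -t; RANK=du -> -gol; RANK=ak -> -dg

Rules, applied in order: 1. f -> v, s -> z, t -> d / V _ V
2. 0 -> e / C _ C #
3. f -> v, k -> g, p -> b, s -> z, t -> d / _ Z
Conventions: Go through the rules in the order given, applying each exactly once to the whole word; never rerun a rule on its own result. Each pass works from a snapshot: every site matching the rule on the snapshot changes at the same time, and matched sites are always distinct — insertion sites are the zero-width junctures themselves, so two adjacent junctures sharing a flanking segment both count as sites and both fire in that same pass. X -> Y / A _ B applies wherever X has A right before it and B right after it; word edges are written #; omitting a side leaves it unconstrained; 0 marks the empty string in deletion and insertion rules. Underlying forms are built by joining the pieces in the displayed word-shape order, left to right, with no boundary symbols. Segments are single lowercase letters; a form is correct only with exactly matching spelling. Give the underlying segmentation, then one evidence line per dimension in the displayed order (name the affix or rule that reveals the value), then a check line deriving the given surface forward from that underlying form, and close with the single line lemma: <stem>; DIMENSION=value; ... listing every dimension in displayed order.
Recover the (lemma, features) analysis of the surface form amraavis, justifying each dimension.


underlying: amra-af-is
KEL=lu - signalled by the affix -af
RANK=lu - signalled by the affix -is
check: amraafis -> amraavis -> amraavis -> amraavis
lemma: amra; KEL=lu; RANK=lu


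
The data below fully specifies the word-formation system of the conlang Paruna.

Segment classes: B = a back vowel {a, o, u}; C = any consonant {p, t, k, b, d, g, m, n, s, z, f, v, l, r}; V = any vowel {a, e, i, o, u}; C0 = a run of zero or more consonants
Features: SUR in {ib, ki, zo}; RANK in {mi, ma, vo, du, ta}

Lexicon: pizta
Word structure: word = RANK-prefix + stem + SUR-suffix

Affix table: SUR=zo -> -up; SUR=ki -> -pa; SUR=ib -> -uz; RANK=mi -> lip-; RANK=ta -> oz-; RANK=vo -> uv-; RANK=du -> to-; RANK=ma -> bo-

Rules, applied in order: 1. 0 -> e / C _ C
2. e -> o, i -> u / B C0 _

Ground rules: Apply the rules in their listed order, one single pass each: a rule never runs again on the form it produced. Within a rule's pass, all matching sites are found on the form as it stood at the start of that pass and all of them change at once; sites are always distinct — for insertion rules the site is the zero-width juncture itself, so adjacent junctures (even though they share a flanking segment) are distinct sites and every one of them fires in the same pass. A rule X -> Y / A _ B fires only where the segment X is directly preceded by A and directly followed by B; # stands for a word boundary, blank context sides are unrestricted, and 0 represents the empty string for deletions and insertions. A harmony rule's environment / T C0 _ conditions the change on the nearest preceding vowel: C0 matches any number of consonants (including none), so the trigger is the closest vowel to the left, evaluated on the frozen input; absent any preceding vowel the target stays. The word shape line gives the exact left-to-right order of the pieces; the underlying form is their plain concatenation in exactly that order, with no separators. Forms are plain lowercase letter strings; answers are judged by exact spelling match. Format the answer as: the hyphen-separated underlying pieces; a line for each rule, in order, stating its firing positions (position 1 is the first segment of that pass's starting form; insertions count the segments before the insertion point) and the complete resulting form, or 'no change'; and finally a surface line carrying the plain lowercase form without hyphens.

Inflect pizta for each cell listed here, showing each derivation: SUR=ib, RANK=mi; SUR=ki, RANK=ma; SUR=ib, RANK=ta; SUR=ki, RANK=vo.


cell SUR=ib, RANK=mi:
underlying: lip-pizta-uz
1. 0 -> e / C _ C: inserts after position(s) 3, 6: lipepizetauz
2. e -> o, i -> u / B C0 _: no change
surface: lipepizetauz

cell SUR=ki, RANK=ma:
underlying: bo-pizta-pa
1. 0 -> e / C _ C: inserts after position(s) 5: bopizetapa
2. e -> o, i -> u / B C0 _: fires at position(s) 4: bopuzetapa
surface: bopuzetapa

cell SUR=ib, RANK=ta:
underlying: oz-pizta-uz
1. 0 -> e / C _ C: inserts after position(s) 2, 5: ozepizetauz
2. e -> o, i -> u / B C0 _: fires at position(s) 3: ozopizetauz
surface: ozopizetauz

cell SUR=ki, RANK=vo:
underlying: uv-pizta-pa
1. 0 -> e / C _ C: inserts after position(s) 2, 5: uvepizetapa
2. e -> o, i -> u / B C0 _: fires at position(s) 3: uvopizetapa
surface: uvopizetapa


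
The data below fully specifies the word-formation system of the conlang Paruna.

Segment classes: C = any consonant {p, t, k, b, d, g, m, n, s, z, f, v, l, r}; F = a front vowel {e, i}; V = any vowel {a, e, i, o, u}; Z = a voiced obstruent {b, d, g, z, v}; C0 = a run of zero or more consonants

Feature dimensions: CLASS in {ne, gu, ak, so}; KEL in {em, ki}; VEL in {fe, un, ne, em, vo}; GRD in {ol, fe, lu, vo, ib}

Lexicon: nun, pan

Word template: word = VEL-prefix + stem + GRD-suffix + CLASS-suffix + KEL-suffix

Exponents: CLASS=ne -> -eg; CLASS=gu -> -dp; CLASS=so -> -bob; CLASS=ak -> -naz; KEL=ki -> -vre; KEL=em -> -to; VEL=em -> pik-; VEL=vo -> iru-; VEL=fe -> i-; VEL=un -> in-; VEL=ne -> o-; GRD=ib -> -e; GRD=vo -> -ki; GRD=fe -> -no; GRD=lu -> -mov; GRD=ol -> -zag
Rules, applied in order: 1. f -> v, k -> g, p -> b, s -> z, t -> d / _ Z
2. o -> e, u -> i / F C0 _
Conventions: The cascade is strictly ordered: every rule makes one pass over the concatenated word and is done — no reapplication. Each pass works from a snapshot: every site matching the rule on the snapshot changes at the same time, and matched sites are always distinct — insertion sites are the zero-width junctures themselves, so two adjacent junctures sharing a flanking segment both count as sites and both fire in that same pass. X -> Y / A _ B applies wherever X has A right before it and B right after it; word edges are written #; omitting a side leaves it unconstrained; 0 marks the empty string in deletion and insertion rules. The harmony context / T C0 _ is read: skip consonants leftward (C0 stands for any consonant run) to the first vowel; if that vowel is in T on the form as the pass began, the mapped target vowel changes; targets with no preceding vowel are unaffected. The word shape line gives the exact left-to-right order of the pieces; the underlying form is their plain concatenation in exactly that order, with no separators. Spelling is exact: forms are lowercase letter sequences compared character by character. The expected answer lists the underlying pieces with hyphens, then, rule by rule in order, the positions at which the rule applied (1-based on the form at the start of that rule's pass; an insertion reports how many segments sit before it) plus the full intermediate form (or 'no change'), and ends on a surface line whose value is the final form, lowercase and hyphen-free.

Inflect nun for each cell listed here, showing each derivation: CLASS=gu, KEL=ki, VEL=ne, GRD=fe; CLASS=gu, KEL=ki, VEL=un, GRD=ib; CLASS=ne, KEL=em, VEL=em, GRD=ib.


cell CLASS=gu, KEL=ki, VEL=ne, GRD=fe:
underlying: o-nun-no-dp-vre
1. f -> v, k -> g, p -> b, s -> z, t -> d / _ Z: fires at position(s) 8: onunnodbvre
2. o -> e, u -> i / F C0 _: no change
surface: onunnodbvre

cell CLASS=gu, KEL=ki, VEL=un, GRD=ib:
underlying: in-nun-e-dp-vre
1. f -> v, k -> g, p -> b, s -> z, t -> d / _ Z: fires at position(s) 8: innunedbvre
2. o -> e, u -> i / F C0 _: fires at position(s) 4: inninedbvre
surface: inninedbvre

cell CLASS=ne, KEL=em, VEL=em, GRD=ib:
underlying: pik-nun-e-eg-to
1. f -> v, k -> g, p -> b, s -> z, t -> d / _ Z: no change
2. o -> e, u -> i / F C0 _: fires at position(s) 5, 11: piknineegte
surface: piknineegte


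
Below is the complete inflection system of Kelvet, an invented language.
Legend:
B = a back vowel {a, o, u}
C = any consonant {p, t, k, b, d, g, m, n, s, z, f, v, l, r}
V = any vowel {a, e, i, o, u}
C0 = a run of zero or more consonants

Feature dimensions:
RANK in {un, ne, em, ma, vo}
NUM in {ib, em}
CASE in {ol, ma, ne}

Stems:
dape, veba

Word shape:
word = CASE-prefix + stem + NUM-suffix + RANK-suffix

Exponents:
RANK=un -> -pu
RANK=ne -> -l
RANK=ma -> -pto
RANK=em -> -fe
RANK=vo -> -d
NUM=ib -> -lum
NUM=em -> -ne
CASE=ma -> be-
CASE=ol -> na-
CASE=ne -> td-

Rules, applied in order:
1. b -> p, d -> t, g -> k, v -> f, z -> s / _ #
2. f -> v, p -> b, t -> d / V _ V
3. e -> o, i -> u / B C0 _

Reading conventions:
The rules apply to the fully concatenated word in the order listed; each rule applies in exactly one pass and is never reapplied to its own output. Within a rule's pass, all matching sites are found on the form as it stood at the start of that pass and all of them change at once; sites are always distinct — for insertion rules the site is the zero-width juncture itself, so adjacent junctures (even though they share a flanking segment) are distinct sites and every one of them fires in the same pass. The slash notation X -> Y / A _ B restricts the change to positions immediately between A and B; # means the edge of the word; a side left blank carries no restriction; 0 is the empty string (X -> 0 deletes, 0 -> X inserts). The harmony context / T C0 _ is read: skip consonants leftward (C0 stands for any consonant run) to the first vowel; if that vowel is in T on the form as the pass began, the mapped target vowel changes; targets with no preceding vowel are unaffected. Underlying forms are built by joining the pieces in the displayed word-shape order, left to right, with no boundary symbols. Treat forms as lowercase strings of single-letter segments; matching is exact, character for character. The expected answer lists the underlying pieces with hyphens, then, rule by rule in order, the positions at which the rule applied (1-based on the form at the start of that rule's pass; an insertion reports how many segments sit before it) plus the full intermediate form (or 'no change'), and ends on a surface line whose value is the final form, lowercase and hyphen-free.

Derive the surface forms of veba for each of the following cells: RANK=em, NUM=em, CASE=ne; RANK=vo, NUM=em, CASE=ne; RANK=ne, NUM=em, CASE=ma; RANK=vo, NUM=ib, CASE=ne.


cell RANK=em, NUM=em, CASE=ne:
underlying: td-veba-ne-fe
1. b -> p, d -> t, g -> k, v -> f, z -> s / _ #: no change
2. f -> v, p -> b, t -> d / V _ V: fires at position(s) 9: tdvebaneve
3. e -> o, i -> u / B C0 _: fires at position(s) 8: tdvebanove
surface: tdvebanove

cell RANK=vo, NUM=em, CASE=ne:
underlying: td-veba-ne-d
1. b -> p, d -> t, g -> k, v -> f, z -> s / _ #: fires at position(s) 9: tdvebanet
2. f -> v, p -> b, t -> d / V _ V: no change
3. e -> o, i -> u / B C0 _: fires at position(s) 8: tdvebanot
surface: tdvebanot

cell RANK=ne, NUM=em, CASE=ma:
underlying: be-veba-ne-l
1. b -> p, d -> t, g -> k, v -> f, z -> s / _ #: no change
2. f -> v, p -> b, t -> d / V _ V: no change
3. e -> o, i -> u / B C0 _: fires at position(s) 8: bevebanol
surface: bevebanol

cell RANK=vo, NUM=ib, CASE=ne:
underlying: td-veba-lum-d
1. b -> p, d -> t, g -> k, v -> f, z -> s / _ #: fires at position(s) 10: tdvebalumt
2. f -> v, p -> b, t -> d / V _ V: no change
3. e -> o, i -> u / B C0 _: no change
surface: tdvebalumt


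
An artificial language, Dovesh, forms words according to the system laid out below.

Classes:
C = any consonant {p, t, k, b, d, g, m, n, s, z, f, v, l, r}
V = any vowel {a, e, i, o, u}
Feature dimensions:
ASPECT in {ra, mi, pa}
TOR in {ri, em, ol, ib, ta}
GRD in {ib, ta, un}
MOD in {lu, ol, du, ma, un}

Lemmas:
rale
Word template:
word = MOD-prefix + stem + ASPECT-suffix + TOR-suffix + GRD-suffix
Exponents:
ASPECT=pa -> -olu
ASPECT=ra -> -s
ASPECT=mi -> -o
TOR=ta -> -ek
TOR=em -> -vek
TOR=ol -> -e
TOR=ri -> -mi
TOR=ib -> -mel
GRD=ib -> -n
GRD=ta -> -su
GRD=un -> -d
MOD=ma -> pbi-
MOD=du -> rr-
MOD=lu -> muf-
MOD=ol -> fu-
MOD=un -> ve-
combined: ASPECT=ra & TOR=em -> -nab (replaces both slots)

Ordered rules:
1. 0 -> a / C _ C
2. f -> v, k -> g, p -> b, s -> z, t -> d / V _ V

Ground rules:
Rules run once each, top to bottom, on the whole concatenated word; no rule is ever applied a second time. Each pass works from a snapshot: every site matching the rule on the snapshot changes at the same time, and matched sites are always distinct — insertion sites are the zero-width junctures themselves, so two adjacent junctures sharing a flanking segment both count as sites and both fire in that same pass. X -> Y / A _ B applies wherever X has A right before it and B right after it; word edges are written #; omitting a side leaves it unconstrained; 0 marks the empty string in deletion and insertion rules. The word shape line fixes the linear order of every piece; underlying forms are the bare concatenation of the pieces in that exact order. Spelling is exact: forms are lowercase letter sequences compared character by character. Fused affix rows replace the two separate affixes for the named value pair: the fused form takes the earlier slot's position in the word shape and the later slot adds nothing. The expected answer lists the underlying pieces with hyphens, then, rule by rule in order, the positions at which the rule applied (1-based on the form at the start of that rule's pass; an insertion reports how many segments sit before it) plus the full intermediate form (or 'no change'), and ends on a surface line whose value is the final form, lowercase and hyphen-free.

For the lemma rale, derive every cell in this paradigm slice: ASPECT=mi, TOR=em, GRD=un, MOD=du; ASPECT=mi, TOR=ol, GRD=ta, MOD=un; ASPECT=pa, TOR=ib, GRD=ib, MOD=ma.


cell ASPECT=mi, TOR=em, GRD=un, MOD=du:
underlying: rr-rale-o-vek-d
1. 0 -> a / C _ C: inserts after position(s) 1, 2, 10: rararaleovekad
2. f -> v, k -> g, p -> b, s -> z, t -> d / V _ V: fires at position(s) 12: rararaleovegad
surface: rararaleovegad

cell ASPECT=mi, TOR=ol, GRD=ta, MOD=un:
underlying: ve-rale-o-e-su
1. 0 -> a / C _ C: no change
2. f -> v, k -> g, p -> b, s -> z, t -> d / V _ V: fires at position(s) 9: veraleoezu
surface: veraleoezu

cell ASPECT=pa, TOR=ib, GRD=ib, MOD=ma:
underlying: pbi-rale-olu-mel-n
1. 0 -> a / C _ C: inserts after position(s) 1, 13: pabiraleolumelan
2. f -> v, k -> g, p -> b, s -> z, t -> d / V _ V: no change
surface: pabiraleolumelan


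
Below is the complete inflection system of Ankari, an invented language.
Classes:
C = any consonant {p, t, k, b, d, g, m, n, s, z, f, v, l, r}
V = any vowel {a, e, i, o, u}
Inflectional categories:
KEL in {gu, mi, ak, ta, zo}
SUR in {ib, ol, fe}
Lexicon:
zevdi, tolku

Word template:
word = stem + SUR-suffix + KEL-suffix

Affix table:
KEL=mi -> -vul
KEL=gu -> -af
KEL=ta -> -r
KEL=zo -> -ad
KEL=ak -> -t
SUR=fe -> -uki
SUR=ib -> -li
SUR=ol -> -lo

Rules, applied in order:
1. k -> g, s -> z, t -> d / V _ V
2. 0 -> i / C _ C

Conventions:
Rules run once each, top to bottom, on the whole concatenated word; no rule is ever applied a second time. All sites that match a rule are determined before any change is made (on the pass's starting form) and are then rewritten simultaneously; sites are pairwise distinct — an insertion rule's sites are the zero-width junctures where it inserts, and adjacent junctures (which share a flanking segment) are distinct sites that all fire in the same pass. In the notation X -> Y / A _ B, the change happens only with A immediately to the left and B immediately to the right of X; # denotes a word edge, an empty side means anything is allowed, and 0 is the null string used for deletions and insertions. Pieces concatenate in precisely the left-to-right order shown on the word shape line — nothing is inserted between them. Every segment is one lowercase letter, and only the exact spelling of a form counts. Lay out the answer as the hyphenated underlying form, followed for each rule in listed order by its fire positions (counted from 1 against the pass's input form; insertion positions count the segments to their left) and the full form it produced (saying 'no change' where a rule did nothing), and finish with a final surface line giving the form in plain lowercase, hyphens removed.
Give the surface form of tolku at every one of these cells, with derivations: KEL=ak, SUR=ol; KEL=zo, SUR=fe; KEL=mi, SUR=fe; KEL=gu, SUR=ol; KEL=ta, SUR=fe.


cell KEL=ak, SUR=ol:
underlying: tolku-lo-t
1. k -> g, s -> z, t -> d / V _ V: no change
2. 0 -> i / C _ C: inserts after position(s) 3: tolikulot
surface: tolikulot

cell KEL=zo, SUR=fe:
underlying: tolku-uki-ad
1. k -> g, s -> z, t -> d / V _ V: fires at position(s) 7: tolkuugiad
2. 0 -> i / C _ C: inserts after position(s) 3: tolikuugiad
surface: tolikuugiad

cell KEL=mi, SUR=fe:
underlying: tolku-uki-vul
1. k -> g, s -> z, t -> d / V _ V: fires at position(s) 7: tolkuugivul
2. 0 -> i / C _ C: inserts after position(s) 3: tolikuugivul
surface: tolikuugivul

cell KEL=gu, SUR=ol:
underlying: tolku-lo-af
1. k -> g, s -> z, t -> d / V _ V: no change
2. 0 -> i / C _ C: inserts after position(s) 3: tolikuloaf
surface: tolikuloaf

cell KEL=ta, SUR=fe:
underlying: tolku-uki-r
1. k -> g, s -> z, t -> d / V _ V: fires at position(s) 7: tolkuugir
2. 0 -> i / C _ C: inserts after position(s) 3: tolikuugir
surface: tolikuugir


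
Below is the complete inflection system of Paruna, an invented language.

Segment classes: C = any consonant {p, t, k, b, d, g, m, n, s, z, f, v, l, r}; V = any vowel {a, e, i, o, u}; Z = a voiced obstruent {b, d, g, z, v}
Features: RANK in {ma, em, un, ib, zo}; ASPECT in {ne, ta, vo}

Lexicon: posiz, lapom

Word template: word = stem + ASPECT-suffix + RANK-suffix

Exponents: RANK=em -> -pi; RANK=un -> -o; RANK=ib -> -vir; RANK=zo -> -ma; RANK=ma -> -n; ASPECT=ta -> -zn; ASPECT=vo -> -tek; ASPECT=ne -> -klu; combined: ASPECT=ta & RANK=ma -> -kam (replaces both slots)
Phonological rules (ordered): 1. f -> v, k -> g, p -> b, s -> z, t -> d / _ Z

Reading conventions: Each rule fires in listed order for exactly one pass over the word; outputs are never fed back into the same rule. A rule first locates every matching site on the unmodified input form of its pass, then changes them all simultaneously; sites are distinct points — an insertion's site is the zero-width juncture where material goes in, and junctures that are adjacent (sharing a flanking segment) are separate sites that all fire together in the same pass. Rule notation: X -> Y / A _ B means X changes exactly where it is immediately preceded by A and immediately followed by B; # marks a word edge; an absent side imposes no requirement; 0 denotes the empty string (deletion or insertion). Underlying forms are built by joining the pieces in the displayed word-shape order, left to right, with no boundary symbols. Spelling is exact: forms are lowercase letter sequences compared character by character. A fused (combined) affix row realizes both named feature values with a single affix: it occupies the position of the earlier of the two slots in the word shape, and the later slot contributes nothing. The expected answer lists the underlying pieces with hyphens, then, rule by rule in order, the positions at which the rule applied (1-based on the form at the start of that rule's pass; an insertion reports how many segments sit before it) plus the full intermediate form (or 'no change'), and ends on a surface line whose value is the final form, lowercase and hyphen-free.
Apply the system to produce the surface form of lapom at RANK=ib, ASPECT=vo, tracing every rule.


underlying: lapom-tek-vir
1. f -> v, k -> g, p -> b, s -> z, t -> d / _ Z: fires at position(s) 8: lapomtegvir
surface: lapomtegvir


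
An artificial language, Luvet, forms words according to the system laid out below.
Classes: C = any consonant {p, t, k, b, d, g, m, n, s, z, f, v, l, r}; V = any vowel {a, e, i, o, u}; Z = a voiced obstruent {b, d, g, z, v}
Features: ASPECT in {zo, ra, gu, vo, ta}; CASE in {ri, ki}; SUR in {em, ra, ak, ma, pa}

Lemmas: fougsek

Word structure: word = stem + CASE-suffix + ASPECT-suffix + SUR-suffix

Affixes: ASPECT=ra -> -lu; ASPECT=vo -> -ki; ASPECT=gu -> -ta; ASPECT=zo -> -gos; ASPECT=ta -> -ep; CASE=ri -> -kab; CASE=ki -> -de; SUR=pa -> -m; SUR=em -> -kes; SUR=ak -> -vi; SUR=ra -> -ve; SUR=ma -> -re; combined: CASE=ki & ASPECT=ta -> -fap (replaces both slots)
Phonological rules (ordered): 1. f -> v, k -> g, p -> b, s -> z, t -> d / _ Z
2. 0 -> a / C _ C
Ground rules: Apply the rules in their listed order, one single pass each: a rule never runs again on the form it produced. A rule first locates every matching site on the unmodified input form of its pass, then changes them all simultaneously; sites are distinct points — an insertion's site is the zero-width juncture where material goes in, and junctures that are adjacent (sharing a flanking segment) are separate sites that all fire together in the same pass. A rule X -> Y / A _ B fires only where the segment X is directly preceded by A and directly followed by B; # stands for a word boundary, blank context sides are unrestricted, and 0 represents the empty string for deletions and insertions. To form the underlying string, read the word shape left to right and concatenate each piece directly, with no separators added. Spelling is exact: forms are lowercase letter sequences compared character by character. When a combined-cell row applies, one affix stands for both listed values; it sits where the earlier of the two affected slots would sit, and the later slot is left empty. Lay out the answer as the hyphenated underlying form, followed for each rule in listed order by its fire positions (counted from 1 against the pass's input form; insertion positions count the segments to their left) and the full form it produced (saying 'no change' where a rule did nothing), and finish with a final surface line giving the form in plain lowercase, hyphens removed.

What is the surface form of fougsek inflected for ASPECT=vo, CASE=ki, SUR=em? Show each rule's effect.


underlying: fougsek-de-ki-kes
1. f -> v, k -> g, p -> b, s -> z, t -> d / _ Z: fires at position(s) 7: fougsegdekikes
2. 0 -> a / C _ C: inserts after position(s) 4, 7: fougasegadekikes
surface: fougasegadekikes
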